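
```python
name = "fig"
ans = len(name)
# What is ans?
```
Trace:
  name='fig'
  name='fig', ans=3

Final answer: 3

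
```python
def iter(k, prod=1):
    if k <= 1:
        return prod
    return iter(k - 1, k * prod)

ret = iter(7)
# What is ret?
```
Call trace:
iter(k=7, prod=1)
  iter(k=6, prod=7)
    iter(k=5, prod=42)
      iter(k=4, prod=210)
        iter(k=3, prod=840)
          iter(k=2, prod=2520)
            iter(k=1, prod=5040)
            -> return 5040
          -> return 5040
        -> return 5040
      -> return 5040
    -> return 5040
  -> return 5040
-> return 5040

Final answer: 5040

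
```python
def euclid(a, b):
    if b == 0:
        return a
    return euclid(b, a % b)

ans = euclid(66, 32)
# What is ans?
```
Call trace:
euclid(a=66, b=32)
  euclid(a=32, b=2)
    euclid(a=2, b=0)
    -> return 2
  -> return 2
-> return 2

Final answer: 2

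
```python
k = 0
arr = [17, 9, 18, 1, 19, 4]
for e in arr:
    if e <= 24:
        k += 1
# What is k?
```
Trace:
  k=0
  k=1, e=17
  k=2, e=9
  k=3, e=18
  k=4, e=1
  k=5, e=19
  k=6, e=4

Final answer: 6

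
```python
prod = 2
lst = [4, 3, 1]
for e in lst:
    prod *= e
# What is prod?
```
Trace:
  prod=2
  prod=8, e=4
  prod=24, e=3
  prod=24, e=1

Final answer: 24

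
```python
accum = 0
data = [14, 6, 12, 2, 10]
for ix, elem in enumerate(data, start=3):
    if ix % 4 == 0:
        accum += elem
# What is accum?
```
Trace:
  accum=0
  accum=0, ix=3, elem=14
  accum=6, ix=4, elem=6
  accum=6, ix=5, elem=12
  accum=6, ix=6, elem=2
  accum=6, ix=7, elem=10

Final answer: 6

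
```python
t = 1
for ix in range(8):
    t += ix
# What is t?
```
Trace:
  t=1
  t=1, ix=0
  t=2, ix=1
  t=4, ix=2
  t=7, ix=3
  t=11, ix=4
  t=16, ix=5
  t=22, ix=6
  t=29, ix=7

Final answer: 29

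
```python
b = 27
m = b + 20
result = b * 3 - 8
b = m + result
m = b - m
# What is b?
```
Trace:
  b=27
  b=27, m=47
  b=27, m=47, result=73
  b=120, m=47, result=73
  b=120, m=73, result=73

Final answer: 120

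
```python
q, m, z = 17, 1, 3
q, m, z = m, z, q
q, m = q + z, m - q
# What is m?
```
Trace:
  q=17, m=1, z=3
  q=1, m=3, z=17
  q=18, m=2, z=17

Final answer: 2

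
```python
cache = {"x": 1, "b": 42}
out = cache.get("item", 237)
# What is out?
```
Trace:
  cache={'x': 1, 'b': 42}
  cache={'x': 1, 'b': 42}, out=237

Final answer: 237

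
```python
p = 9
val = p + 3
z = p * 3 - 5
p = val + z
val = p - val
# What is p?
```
Trace:
  p=9
  p=9, val=12
  p=9, val=12, z=22
  p=34, val=12, z=22
  p=34, val=22, z=22

Final answer: 34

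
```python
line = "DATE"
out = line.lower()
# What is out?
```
Trace:
  line='DATE'
  line='DATE', out='date'

Final answer: 'date'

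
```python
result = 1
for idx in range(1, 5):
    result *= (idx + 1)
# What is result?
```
Trace:
  result=1
  result=2, idx=1
  result=6, idx=2
  result=24, idx=3
  result=120, idx=4

Final answer: 120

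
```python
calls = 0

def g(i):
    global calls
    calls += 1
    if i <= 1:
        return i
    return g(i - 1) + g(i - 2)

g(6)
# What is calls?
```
Call trace (a repeated sub-call is expanded the first time; later identical calls just restate its return value):
g(i=6)
  g(i=5)
    g(i=4)
      g(i=3)
        g(i=2)
          g(i=1)
          -> return 1
          g(i=0)
          -> return 0
        -> return 1
        g(i=1)
        -> return 1
      -> return 2
      g(i=2) -> return 1  (same call as traced above)
    -> return 3
    g(i=3) -> return 2  (same call as traced above)
  -> return 5
  g(i=4) -> return 3  (same call as traced above)
-> return 8

calls is incremented once per call, so count the calls in each subtree. Let C(i) = number of calls made by g(i).
C(0) = C(1) = 1 (base case, no recursion); C(i) = 1 + C(i - 1) + C(i - 2) otherwise.
C(2) = 1 + C(1) + C(0) = 1 + 1 + 1 = 3
C(3) = 1 + C(2) + C(1) = 1 + 3 + 1 = 5
C(4) = 1 + C(3) + C(2) = 1 + 5 + 3 = 9
C(5) = 1 + C(4) + C(3) = 1 + 9 + 5 = 15
C(6) = 1 + C(5) + C(4) = 1 + 15 + 9 = 25
calls = C(6) = 25

Final answer: 25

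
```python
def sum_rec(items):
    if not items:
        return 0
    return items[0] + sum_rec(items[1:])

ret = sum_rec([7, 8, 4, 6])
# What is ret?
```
Call trace:
sum_rec(items=[7, 8, 4, 6])
  sum_rec(items=[8, 4, 6])
    sum_rec(items=[4, 6])
      sum_rec(items=[6])
        sum_rec(items=[])
        -> return 0
      -> return 6
    -> return 10
  -> return 18
-> return 25

Final answer: 25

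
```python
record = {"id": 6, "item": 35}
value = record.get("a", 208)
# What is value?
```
Trace:
  record={'id': 6, 'item': 35}
  record={'id': 6, 'item': 35}, value=208

Final answer: 208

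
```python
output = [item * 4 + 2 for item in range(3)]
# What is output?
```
Trace:
  item=0
  item=1
  item=2
  output=[2, 6, 10]

Final answer: [2, 6, 10]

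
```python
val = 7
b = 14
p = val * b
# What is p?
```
Trace:
  val=7
  val=7, b=14
  val=7, b=14, p=98

Final answer: 98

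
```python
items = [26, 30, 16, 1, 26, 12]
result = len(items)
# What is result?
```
Trace:
  items=[26, 30, 16, 1, 26, 12]
  items=[26, 30, 16, 1, 26, 12], result=6

Final answer: 6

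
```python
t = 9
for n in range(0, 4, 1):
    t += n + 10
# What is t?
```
Trace:
  t=9
  t=19, n=0
  t=30, n=1
  t=42, n=2
  t=55, n=3

Final answer: 55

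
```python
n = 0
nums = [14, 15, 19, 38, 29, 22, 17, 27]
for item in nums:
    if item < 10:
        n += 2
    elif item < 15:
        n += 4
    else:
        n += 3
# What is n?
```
Trace:
  n=0
  n=4, item=14
  n=7, item=15
  n=10, item=19
  n=13, item=38
  n=16, item=29
  n=19, item=22
  n=22, item=17
  n=25, item=27

Final answer: 25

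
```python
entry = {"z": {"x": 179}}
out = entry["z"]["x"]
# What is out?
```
Trace:
  entry={'z': {'x': 179}}
  entry={'z': {'x': 179}}, out=179

Final answer: 179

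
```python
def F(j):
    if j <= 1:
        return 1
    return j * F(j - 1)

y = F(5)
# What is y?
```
Call trace:
F(j=5)
  F(j=4)
    F(j=3)
      F(j=2)
        F(j=1)
        -> return 1
      -> return 2
    -> return 6
  -> return 24
-> return 120

Final answer: 120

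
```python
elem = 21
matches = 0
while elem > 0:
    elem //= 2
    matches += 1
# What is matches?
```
Trace:
  elem=21
  elem=21, matches=0
  elem=10, matches=1
  elem=5, matches=2
  elem=2, matches=3
  elem=1, matches=4
  elem=0, matches=5

Final answer: 5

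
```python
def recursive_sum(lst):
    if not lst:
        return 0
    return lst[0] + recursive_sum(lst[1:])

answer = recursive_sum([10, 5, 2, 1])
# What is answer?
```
Call trace:
recursive_sum(lst=[10, 5, 2, 1])
  recursive_sum(lst=[5, 2, 1])
    recursive_sum(lst=[2, 1])
      recursive_sum(lst=[1])
        recursive_sum(lst=[])
        -> return 0
      -> return 1
    -> return 3
  -> return 8
-> return 18

Final answer: 18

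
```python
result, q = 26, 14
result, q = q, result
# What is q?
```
Trace:
  result=26, q=14
  result=14, q=26

Final answer: 26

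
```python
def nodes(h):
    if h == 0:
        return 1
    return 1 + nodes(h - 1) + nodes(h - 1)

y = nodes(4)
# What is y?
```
Call trace (a repeated sub-call is expanded the first time; later identical calls just restate its return value):
nodes(h=4)
  nodes(h=3)
    nodes(h=2)
      nodes(h=1)
        nodes(h=0)
        -> return 1
        nodes(h=0)
        -> return 1
      -> return 3
      nodes(h=1) -> return 3  (same call as traced above)
    -> return 7
    nodes(h=2) -> return 7  (same call as traced above)
  -> return 15
  nodes(h=3) -> return 15  (same call as traced above)
-> return 31

Final answer: 31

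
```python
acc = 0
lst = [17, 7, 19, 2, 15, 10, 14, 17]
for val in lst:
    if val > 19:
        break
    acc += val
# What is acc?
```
Trace:
  acc=0
  acc=17, val=17
  acc=24, val=7
  acc=43, val=19
  acc=45, val=2
  acc=60, val=15
  acc=70, val=10
  acc=84, val=14
  acc=101, val=17

Final answer: 101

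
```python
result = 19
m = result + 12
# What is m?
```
Trace:
  result=19
  result=19, m=31

Final answer: 31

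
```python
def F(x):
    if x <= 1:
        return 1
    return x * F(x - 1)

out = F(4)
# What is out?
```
Call trace:
F(x=4)
  F(x=3)
    F(x=2)
      F(x=1)
      -> return 1
    -> return 2
  -> return 6
-> return 24

Final answer: 24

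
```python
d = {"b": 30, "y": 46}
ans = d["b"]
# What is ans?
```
Trace:
  d={'b': 30, 'y': 46}
  d={'b': 30, 'y': 46}, ans=30

Final answer: 30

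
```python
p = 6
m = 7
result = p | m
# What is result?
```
Trace:
  p=6
  p=6, m=7
  p=6, m=7, result=7

Final answer: 7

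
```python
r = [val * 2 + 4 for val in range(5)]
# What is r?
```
Trace:
  val=0
  val=1
  val=2
  val=3
  val=4
  r=[4, 6, 8, 10, 12]

Final answer: [4, 6, 8, 10, 12]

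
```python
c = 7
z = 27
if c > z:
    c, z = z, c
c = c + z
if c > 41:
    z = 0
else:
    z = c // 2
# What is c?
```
Trace:
  c=7
  c=7, z=27
  c=7, z=27
  c=34, z=27
  c=34, z=17

Final answer: 34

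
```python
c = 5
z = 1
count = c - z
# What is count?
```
Trace:
  c=5
  c=5, z=1
  c=5, z=1, count=4

Final answer: 4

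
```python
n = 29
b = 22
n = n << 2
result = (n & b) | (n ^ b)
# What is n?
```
Trace:
  n=29
  n=29, b=22
  n=116, b=22
  n=116, b=22, result=118

Final answer: 116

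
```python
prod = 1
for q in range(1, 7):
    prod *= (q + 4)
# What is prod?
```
Trace:
  prod=1
  prod=5, q=1
  prod=30, q=2
  prod=210, q=3
  prod=1680, q=4
  prod=15120, q=5
  prod=151200, q=6

Final answer: 151200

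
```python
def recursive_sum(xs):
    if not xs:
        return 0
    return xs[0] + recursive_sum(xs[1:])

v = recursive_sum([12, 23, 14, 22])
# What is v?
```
Call trace:
recursive_sum(xs=[12, 23, 14, 22])
  recursive_sum(xs=[23, 14, 22])
    recursive_sum(xs=[14, 22])
      recursive_sum(xs=[22])
        recursive_sum(xs=[])
        -> return 0
      -> return 22
    -> return 36
  -> return 59
-> return 71

Final answer: 71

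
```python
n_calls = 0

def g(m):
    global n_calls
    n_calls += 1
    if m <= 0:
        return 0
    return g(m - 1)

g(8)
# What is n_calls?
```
Call trace:
g(m=8)
  g(m=7)
    g(m=6)
      g(m=5)
        g(m=4)
          g(m=3)
            g(m=2)
              g(m=1)
                g(m=0)
                -> return 0
              -> return 0
            -> return 0
          -> return 0
        -> return 0
      -> return 0
    -> return 0
  -> return 0
-> return 0

n_calls is incremented once per call. g is entered once for each m = 8, 7, 6, 5, 4, 3, 2, 1, 0 (the m <= 0 call returns without recursing), i.e. 8 + 1 calls.
n_calls = 9

Final answer: 9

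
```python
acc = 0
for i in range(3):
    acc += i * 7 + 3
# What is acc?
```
Trace:
  acc=0
  acc=3, i=0
  acc=13, i=1
  acc=30, i=2

Final answer: 30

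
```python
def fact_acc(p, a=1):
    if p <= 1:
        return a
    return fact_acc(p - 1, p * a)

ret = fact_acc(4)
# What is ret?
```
Call trace:
fact_acc(p=4, a=1)
  fact_acc(p=3, a=4)
    fact_acc(p=2, a=12)
      fact_acc(p=1, a=24)
      -> return 24
    -> return 24
  -> return 24
-> return 24

Final answer: 24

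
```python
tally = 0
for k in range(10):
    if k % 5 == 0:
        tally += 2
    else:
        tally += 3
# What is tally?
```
Trace:
  tally=0
  tally=2, k=0
  tally=5, k=1
  tally=8, k=2
  tally=11, k=3
  tally=14, k=4
  tally=16, k=5
  tally=19, k=6
  tally=22, k=7
  tally=25, k=8
  tally=28, k=9

Final answer: 28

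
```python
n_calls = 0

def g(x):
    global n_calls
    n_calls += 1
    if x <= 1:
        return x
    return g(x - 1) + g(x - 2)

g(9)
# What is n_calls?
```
Call trace (a repeated sub-call is expanded the first time; later identical calls just restate its return value):
g(x=9)
  g(x=8)
    g(x=7)
      g(x=6)
        g(x=5)
          g(x=4)
            g(x=3)
              g(x=2)
                g(x=1)
                -> return 1
                g(x=0)
                -> return 0
              -> return 1
              g(x=1)
              -> return 1
            -> return 2
            g(x=2) -> return 1  (same call as traced above)
          -> return 3
          g(x=3) -> return 2  (same call as traced above)
        -> return 5
        g(x=4) -> return 3  (same call as traced above)
      -> return 8
      g(x=5) -> return 5  (same call as traced above)
    -> return 13
    g(x=6) -> return 8  (same call as traced above)
  -> return 21
  g(x=7) -> return 13  (same call as traced above)
-> return 34

n_calls is incremented once per call, so count the calls in each subtree. Let C(x) = number of calls made by g(x).
C(0) = C(1) = 1 (base case, no recursion); C(x) = 1 + C(x - 1) + C(x - 2) otherwise.
C(2) = 1 + C(1) + C(0) = 1 + 1 + 1 = 3
C(3) = 1 + C(2) + C(1) = 1 + 3 + 1 = 5
C(4) = 1 + C(3) + C(2) = 1 + 5 + 3 = 9
C(5) = 1 + C(4) + C(3) = 1 + 9 + 5 = 15
C(6) = 1 + C(5) + C(4) = 1 + 15 + 9 = 25
C(7) = 1 + C(6) + C(5) = 1 + 25 + 15 = 41
C(8) = 1 + C(7) + C(6) = 1 + 41 + 25 = 67
C(9) = 1 + C(8) + C(7) = 1 + 67 + 41 = 109
n_calls = C(9) = 109

Final answer: 109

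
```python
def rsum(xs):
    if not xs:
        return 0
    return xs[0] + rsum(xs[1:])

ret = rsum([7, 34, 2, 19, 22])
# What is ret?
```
Call trace:
rsum(xs=[7, 34, 2, 19, 22])
  rsum(xs=[34, 2, 19, 22])
    rsum(xs=[2, 19, 22])
      rsum(xs=[19, 22])
        rsum(xs=[22])
          rsum(xs=[])
          -> return 0
        -> return 22
      -> return 41
    -> return 43
  -> return 77
-> return 84

Final answer: 84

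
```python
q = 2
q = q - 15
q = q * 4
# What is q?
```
Trace:
  q=2
  q=-13
  q=-52

Final answer: -52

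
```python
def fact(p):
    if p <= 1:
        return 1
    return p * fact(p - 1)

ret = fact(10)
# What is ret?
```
Call trace:
fact(p=10)
  fact(p=9)
    fact(p=8)
      fact(p=7)
        fact(p=6)
          fact(p=5)
            fact(p=4)
              fact(p=3)
                fact(p=2)
                  fact(p=1)
                  -> return 1
                -> return 2
              -> return 6
            -> return 24
          -> return 120
        -> return 720
      -> return 5040
    -> return 40320
  -> return 362880
-> return 3628800

Final answer: 3628800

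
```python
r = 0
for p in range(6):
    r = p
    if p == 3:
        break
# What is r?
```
Trace:
  r=0
  r=0, p=0
  r=1, p=1
  r=2, p=2
  r=3, p=3

Final answer: 3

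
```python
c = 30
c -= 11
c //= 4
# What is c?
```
Trace:
  c=30
  c=19
  c=4

Final answer: 4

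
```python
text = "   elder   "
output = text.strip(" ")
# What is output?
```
Trace:
  text='   elder   '
  text='   elder   ', output='elder'

Final answer: 'elder'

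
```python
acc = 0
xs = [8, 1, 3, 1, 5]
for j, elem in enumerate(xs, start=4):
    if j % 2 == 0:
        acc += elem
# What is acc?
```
Trace:
  acc=0
  acc=8, j=4, elem=8
  acc=8, j=5, elem=1
  acc=11, j=6, elem=3
  acc=11, j=7, elem=1
  acc=16, j=8, elem=5

Final answer: 16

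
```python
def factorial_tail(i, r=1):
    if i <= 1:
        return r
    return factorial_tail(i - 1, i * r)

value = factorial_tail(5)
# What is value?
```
Call trace:
factorial_tail(i=5, r=1)
  factorial_tail(i=4, r=5)
    factorial_tail(i=3, r=20)
      factorial_tail(i=2, r=60)
        factorial_tail(i=1, r=120)
        -> return 120
      -> return 120
    -> return 120
  -> return 120
-> return 120

Final answer: 120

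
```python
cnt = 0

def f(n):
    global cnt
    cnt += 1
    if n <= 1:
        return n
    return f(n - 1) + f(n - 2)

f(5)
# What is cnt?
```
Call trace (a repeated sub-call is expanded the first time; later identical calls just restate its return value):
f(n=5)
  f(n=4)
    f(n=3)
      f(n=2)
        f(n=1)
        -> return 1
        f(n=0)
        -> return 0
      -> return 1
      f(n=1)
      -> return 1
    -> return 2
    f(n=2) -> return 1  (same call as traced above)
  -> return 3
  f(n=3) -> return 2  (same call as traced above)
-> return 5

cnt is incremented once per call, so count the calls in each subtree. Let C(n) = number of calls made by f(n).
C(0) = C(1) = 1 (base case, no recursion); C(n) = 1 + C(n - 1) + C(n - 2) otherwise.
C(2) = 1 + C(1) + C(0) = 1 + 1 + 1 = 3
C(3) = 1 + C(2) + C(1) = 1 + 3 + 1 = 5
C(4) = 1 + C(3) + C(2) = 1 + 5 + 3 = 9
C(5) = 1 + C(4) + C(3) = 1 + 9 + 5 = 15
cnt = C(5) = 15

Final answer: 15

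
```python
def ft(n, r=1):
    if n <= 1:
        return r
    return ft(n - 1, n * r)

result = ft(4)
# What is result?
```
Call trace:
ft(n=4, r=1)
  ft(n=3, r=4)
    ft(n=2, r=12)
      ft(n=1, r=24)
      -> return 24
    -> return 24
  -> return 24
-> return 24

Final answer: 24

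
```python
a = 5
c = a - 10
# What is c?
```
Trace:
  a=5
  a=5, c=-5

Final answer: -5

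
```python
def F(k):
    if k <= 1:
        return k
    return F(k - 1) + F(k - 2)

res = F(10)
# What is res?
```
Call trace (a repeated sub-call is expanded the first time; later identical calls just restate its return value):
F(k=10)
  F(k=9)
    F(k=8)
      F(k=7)
        F(k=6)
          F(k=5)
            F(k=4)
              F(k=3)
                F(k=2)
                  F(k=1)
                  -> return 1
                  F(k=0)
                  -> return 0
                -> return 1
                F(k=1)
                -> return 1
              -> return 2
              F(k=2) -> return 1  (same call as traced above)
            -> return 3
            F(k=3) -> return 2  (same call as traced above)
          -> return 5
          F(k=4) -> return 3  (same call as traced above)
        -> return 8
        F(k=5) -> return 5  (same call as traced above)
      -> return 13
      F(k=6) -> return 8  (same call as traced above)
    -> return 21
    F(k=7) -> return 13  (same call as traced above)
  -> return 34
  F(k=8) -> return 21  (same call as traced above)
-> return 55

Final answer: 55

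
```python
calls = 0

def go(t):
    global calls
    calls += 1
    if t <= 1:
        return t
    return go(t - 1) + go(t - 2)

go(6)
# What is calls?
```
Call trace (a repeated sub-call is expanded the first time; later identical calls just restate its return value):
go(t=6)
  go(t=5)
    go(t=4)
      go(t=3)
        go(t=2)
          go(t=1)
          -> return 1
          go(t=0)
          -> return 0
        -> return 1
        go(t=1)
        -> return 1
      -> return 2
      go(t=2) -> return 1  (same call as traced above)
    -> return 3
    go(t=3) -> return 2  (same call as traced above)
  -> return 5
  go(t=4) -> return 3  (same call as traced above)
-> return 8

calls is incremented once per call, so count the calls in each subtree. Let C(t) = number of calls made by go(t).
C(0) = C(1) = 1 (base case, no recursion); C(t) = 1 + C(t - 1) + C(t - 2) otherwise.
C(2) = 1 + C(1) + C(0) = 1 + 1 + 1 = 3
C(3) = 1 + C(2) + C(1) = 1 + 3 + 1 = 5
C(4) = 1 + C(3) + C(2) = 1 + 5 + 3 = 9
C(5) = 1 + C(4) + C(3) = 1 + 9 + 5 = 15
C(6) = 1 + C(5) + C(4) = 1 + 15 + 9 = 25
calls = C(6) = 25

Final answer: 25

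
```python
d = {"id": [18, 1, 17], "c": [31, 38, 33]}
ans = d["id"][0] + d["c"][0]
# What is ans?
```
Trace:
  d={'id': [18, 1, 17], 'c': [31, 38, 33]}
  d={'id': [18, 1, 17], 'c': [31, 38, 33]}, ans=49

Final answer: 49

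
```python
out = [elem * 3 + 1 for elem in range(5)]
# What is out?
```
Trace:
  elem=0
  elem=1
  elem=2
  elem=3
  elem=4
  out=[1, 4, 7, 10, 13]

Final answer: [1, 4, 7, 10, 13]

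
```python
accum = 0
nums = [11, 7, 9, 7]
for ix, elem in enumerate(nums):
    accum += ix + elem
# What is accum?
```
Trace:
  accum=0
  accum=11, ix=0, elem=11
  accum=19, ix=1, elem=7
  accum=30, ix=2, elem=9
  accum=40, ix=3, elem=7

Final answer: 40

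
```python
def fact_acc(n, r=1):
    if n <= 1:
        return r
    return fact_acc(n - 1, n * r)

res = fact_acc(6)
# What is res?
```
Call trace:
fact_acc(n=6, r=1)
  fact_acc(n=5, r=6)
    fact_acc(n=4, r=30)
      fact_acc(n=3, r=120)
        fact_acc(n=2, r=360)
          fact_acc(n=1, r=720)
          -> return 720
        -> return 720
      -> return 720
    -> return 720
  -> return 720
-> return 720

Final answer: 720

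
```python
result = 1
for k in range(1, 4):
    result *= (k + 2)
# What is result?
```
Trace:
  result=1
  result=3, k=1
  result=12, k=2
  result=60, k=3

Final answer: 60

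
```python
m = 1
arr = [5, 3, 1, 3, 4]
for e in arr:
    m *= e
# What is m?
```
Trace:
  m=1
  m=5, e=5
  m=15, e=3
  m=15, e=1
  m=45, e=3
  m=180, e=4

Final answer: 180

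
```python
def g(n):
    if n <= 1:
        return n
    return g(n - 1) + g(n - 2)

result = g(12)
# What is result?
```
Call trace (a repeated sub-call is expanded the first time; later identical calls just restate its return value):
g(n=12)
  g(n=11)
    g(n=10)
      g(n=9)
        g(n=8)
          g(n=7)
            g(n=6)
              g(n=5)
                g(n=4)
                  g(n=3)
                    g(n=2)
                      g(n=1)
                      -> return 1
                      g(n=0)
                      -> return 0
                    -> return 1
                    g(n=1)
                    -> return 1
                  -> return 2
                  g(n=2) -> return 1  (same call as traced above)
                -> return 3
                g(n=3) -> return 2  (same call as traced above)
              -> return 5
              g(n=4) -> return 3  (same call as traced above)
            -> return 8
            g(n=5) -> return 5  (same call as traced above)
          -> return 13
          g(n=6) -> return 8  (same call as traced above)
        -> return 21
        g(n=7) -> return 13  (same call as traced above)
      -> return 34
      g(n=8) -> return 21  (same call as traced above)
    -> return 55
    g(n=9) -> return 34  (same call as traced above)
  -> return 89
  g(n=10) -> return 55  (same call as traced above)
-> return 144

Final answer: 144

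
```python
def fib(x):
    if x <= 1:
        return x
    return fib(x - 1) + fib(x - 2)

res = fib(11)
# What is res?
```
Call trace (a repeated sub-call is expanded the first time; later identical calls just restate its return value):
fib(x=11)
  fib(x=10)
    fib(x=9)
      fib(x=8)
        fib(x=7)
          fib(x=6)
            fib(x=5)
              fib(x=4)
                fib(x=3)
                  fib(x=2)
                    fib(x=1)
                    -> return 1
                    fib(x=0)
                    -> return 0
                  -> return 1
                  fib(x=1)
                  -> return 1
                -> return 2
                fib(x=2) -> return 1  (same call as traced above)
              -> return 3
              fib(x=3) -> return 2  (same call as traced above)
            -> return 5
            fib(x=4) -> return 3  (same call as traced above)
          -> return 8
          fib(x=5) -> return 5  (same call as traced above)
        -> return 13
        fib(x=6) -> return 8  (same call as traced above)
      -> return 21
      fib(x=7) -> return 13  (same call as traced above)
    -> return 34
    fib(x=8) -> return 21  (same call as traced above)
  -> return 55
  fib(x=9) -> return 34  (same call as traced above)
-> return 89

Final answer: 89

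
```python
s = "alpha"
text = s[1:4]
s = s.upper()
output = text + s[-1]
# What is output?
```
Trace:
  s='alpha'
  s='alpha', text='lph'
  s='ALPHA', text='lph'
  s='ALPHA', text='lph', output='lphA'

Final answer: 'lphA'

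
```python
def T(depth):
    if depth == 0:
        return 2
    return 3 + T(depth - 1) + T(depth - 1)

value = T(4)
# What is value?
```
Call trace (a repeated sub-call is expanded the first time; later identical calls just restate its return value):
T(depth=4)
  T(depth=3)
    T(depth=2)
      T(depth=1)
        T(depth=0)
        -> return 2
        T(depth=0)
        -> return 2
      -> return 7
      T(depth=1) -> return 7  (same call as traced above)
    -> return 17
    T(depth=2) -> return 17  (same call as traced above)
  -> return 37
  T(depth=3) -> return 37  (same call as traced above)
-> return 77

Final answer: 77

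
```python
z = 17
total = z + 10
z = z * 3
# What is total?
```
Trace:
  z=17
  z=17, total=27
  z=51, total=27

Final answer: 27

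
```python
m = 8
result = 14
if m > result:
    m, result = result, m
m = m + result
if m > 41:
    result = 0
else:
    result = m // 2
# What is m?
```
Trace:
  m=8
  m=8, result=14
  m=8, result=14
  m=22, result=14
  m=22, result=11

Final answer: 22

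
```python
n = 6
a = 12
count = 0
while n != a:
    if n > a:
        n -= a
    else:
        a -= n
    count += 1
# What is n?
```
Trace:
  n=6
  n=6, a=12
  n=6, a=12, count=0
  n=6, a=6, count=1

Final answer: 6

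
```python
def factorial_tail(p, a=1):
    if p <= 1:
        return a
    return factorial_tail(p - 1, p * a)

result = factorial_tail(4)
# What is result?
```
Call trace:
factorial_tail(p=4, a=1)
  factorial_tail(p=3, a=4)
    factorial_tail(p=2, a=12)
      factorial_tail(p=1, a=24)
      -> return 24
    -> return 24
  -> return 24
-> return 24

Final answer: 24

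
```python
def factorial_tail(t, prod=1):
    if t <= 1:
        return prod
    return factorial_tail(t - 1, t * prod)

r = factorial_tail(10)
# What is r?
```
Call trace:
factorial_tail(t=10, prod=1)
  factorial_tail(t=9, prod=10)
    factorial_tail(t=8, prod=90)
      factorial_tail(t=7, prod=720)
        factorial_tail(t=6, prod=5040)
          factorial_tail(t=5, prod=30240)
            factorial_tail(t=4, prod=151200)
              factorial_tail(t=3, prod=604800)
                factorial_tail(t=2, prod=1814400)
                  factorial_tail(t=1, prod=3628800)
                  -> return 3628800
                -> return 3628800
              -> return 3628800
            -> return 3628800
          -> return 3628800
        -> return 3628800
      -> return 3628800
    -> return 3628800
  -> return 3628800
-> return 3628800

Final answer: 3628800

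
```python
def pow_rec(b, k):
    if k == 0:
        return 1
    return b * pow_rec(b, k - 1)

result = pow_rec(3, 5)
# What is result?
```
Call trace:
pow_rec(b=3, k=5)
  pow_rec(b=3, k=4)
    pow_rec(b=3, k=3)
      pow_rec(b=3, k=2)
        pow_rec(b=3, k=1)
          pow_rec(b=3, k=0)
          -> return 1
        -> return 3
      -> return 9
    -> return 27
  -> return 81
-> return 243

Final answer: 243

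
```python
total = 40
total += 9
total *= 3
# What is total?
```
Trace:
  total=40
  total=49
  total=147

Final answer: 147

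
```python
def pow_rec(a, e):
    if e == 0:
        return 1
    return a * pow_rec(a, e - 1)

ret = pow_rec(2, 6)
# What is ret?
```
Call trace:
pow_rec(a=2, e=6)
  pow_rec(a=2, e=5)
    pow_rec(a=2, e=4)
      pow_rec(a=2, e=3)
        pow_rec(a=2, e=2)
          pow_rec(a=2, e=1)
            pow_rec(a=2, e=0)
            -> return 1
          -> return 2
        -> return 4
      -> return 8
    -> return 16
  -> return 32
-> return 64

Final answer: 64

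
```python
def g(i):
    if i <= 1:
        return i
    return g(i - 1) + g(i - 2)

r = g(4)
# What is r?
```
Call trace (a repeated sub-call is expanded the first time; later identical calls just restate its return value):
g(i=4)
  g(i=3)
    g(i=2)
      g(i=1)
      -> return 1
      g(i=0)
      -> return 0
    -> return 1
    g(i=1)
    -> return 1
  -> return 2
  g(i=2) -> return 1  (same call as traced above)
-> return 3

Final answer: 3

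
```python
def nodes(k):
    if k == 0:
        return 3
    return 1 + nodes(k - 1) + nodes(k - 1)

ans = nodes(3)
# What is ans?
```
Call trace (a repeated sub-call is expanded the first time; later identical calls just restate its return value):
nodes(k=3)
  nodes(k=2)
    nodes(k=1)
      nodes(k=0)
      -> return 3
      nodes(k=0)
      -> return 3
    -> return 7
    nodes(k=1) -> return 7  (same call as traced above)
  -> return 15
  nodes(k=2) -> return 15  (same call as traced above)
-> return 31

Final answer: 31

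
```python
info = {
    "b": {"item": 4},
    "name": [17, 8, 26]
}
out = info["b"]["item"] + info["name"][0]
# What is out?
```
Trace:
  info={'b': {'item': 4}, 'name': [17, 8, 26]}
  info={'b': {'item': 4}, 'name': [17, 8, 26]}, out=21

Final answer: 21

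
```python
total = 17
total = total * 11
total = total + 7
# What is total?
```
Trace:
  total=17
  total=187
  total=194

Final answer: 194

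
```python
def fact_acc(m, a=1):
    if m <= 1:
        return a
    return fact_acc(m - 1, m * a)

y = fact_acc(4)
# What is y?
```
Call trace:
fact_acc(m=4, a=1)
  fact_acc(m=3, a=4)
    fact_acc(m=2, a=12)
      fact_acc(m=1, a=24)
      -> return 24
    -> return 24
  -> return 24
-> return 24

Final answer: 24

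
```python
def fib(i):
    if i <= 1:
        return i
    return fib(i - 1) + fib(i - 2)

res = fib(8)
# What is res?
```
Call trace (a repeated sub-call is expanded the first time; later identical calls just restate its return value):
fib(i=8)
  fib(i=7)
    fib(i=6)
      fib(i=5)
        fib(i=4)
          fib(i=3)
            fib(i=2)
              fib(i=1)
              -> return 1
              fib(i=0)
              -> return 0
            -> return 1
            fib(i=1)
            -> return 1
          -> return 2
          fib(i=2) -> return 1  (same call as traced above)
        -> return 3
        fib(i=3) -> return 2  (same call as traced above)
      -> return 5
      fib(i=4) -> return 3  (same call as traced above)
    -> return 8
    fib(i=5) -> return 5  (same call as traced above)
  -> return 13
  fib(i=6) -> return 8  (same call as traced above)
-> return 21

Final answer: 21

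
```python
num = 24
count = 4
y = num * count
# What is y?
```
Trace:
  num=24
  num=24, count=4
  num=24, count=4, y=96

Final answer: 96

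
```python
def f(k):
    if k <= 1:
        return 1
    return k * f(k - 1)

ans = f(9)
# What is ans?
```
Call trace:
f(k=9)
  f(k=8)
    f(k=7)
      f(k=6)
        f(k=5)
          f(k=4)
            f(k=3)
              f(k=2)
                f(k=1)
                -> return 1
              -> return 2
            -> return 6
          -> return 24
        -> return 120
      -> return 720
    -> return 5040
  -> return 40320
-> return 362880

Final answer: 362880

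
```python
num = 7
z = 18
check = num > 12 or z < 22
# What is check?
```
Trace:
  num=7
  num=7, z=18
  num=7, z=18, check=True

Final answer: True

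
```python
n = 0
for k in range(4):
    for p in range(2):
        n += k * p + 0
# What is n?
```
Trace:
  n=0
  n=0, k=0, p=0
  n=0, k=0, p=1
  n=0, k=1, p=0
  n=1, k=1, p=1
  n=1, k=2, p=0
  n=3, k=2, p=1
  n=3, k=3, p=0
  n=6, k=3, p=1

Final answer: 6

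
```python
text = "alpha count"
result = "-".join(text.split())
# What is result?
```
Trace:
  text='alpha count'
  text='alpha count', result='alpha-count'

Final answer: 'alpha-count'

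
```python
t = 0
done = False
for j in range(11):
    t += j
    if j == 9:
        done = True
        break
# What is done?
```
Trace:
  t=0
  t=0, done=False
  t=0, done=False, j=0
  t=1, done=False, j=1
  t=3, done=False, j=2
  t=6, done=False, j=3
  t=10, done=False, j=4
  t=15, done=False, j=5
  t=21, done=False, j=6
  t=28, done=False, j=7
  t=36, done=False, j=8
  t=45, done=True, j=9

Final answer: True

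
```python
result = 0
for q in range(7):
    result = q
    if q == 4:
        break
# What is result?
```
Trace:
  result=0
  result=0, q=0
  result=1, q=1
  result=2, q=2
  result=3, q=3
  result=4, q=4

Final answer: 4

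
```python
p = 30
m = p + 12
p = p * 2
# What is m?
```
Trace:
  p=30
  p=30, m=42
  p=60, m=42

Final answer: 42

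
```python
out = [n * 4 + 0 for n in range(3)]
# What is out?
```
Trace:
  n=0
  n=1
  n=2
  out=[0, 4, 8]

Final answer: [0, 4, 8]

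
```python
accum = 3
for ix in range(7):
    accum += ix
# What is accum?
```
Trace:
  accum=3
  accum=3, ix=0
  accum=4, ix=1
  accum=6, ix=2
  accum=9, ix=3
  accum=13, ix=4
  accum=18, ix=5
  accum=24, ix=6

Final answer: 24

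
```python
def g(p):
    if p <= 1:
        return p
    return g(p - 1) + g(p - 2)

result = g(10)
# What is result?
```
Call trace (a repeated sub-call is expanded the first time; later identical calls just restate its return value):
g(p=10)
  g(p=9)
    g(p=8)
      g(p=7)
        g(p=6)
          g(p=5)
            g(p=4)
              g(p=3)
                g(p=2)
                  g(p=1)
                  -> return 1
                  g(p=0)
                  -> return 0
                -> return 1
                g(p=1)
                -> return 1
              -> return 2
              g(p=2) -> return 1  (same call as traced above)
            -> return 3
            g(p=3) -> return 2  (same call as traced above)
          -> return 5
          g(p=4) -> return 3  (same call as traced above)
        -> return 8
        g(p=5) -> return 5  (same call as traced above)
      -> return 13
      g(p=6) -> return 8  (same call as traced above)
    -> return 21
    g(p=7) -> return 13  (same call as traced above)
  -> return 34
  g(p=8) -> return 21  (same call as traced above)
-> return 55

Final answer: 55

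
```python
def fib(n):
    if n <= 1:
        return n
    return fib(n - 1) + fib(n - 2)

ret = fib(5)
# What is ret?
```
Call trace (a repeated sub-call is expanded the first time; later identical calls just restate its return value):
fib(n=5)
  fib(n=4)
    fib(n=3)
      fib(n=2)
        fib(n=1)
        -> return 1
        fib(n=0)
        -> return 0
      -> return 1
      fib(n=1)
      -> return 1
    -> return 2
    fib(n=2) -> return 1  (same call as traced above)
  -> return 3
  fib(n=3) -> return 2  (same call as traced above)
-> return 5

Final answer: 5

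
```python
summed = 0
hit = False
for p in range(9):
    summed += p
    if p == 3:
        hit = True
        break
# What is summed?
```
Trace:
  summed=0
  summed=0, hit=False
  summed=0, hit=False, p=0
  summed=1, hit=False, p=1
  summed=3, hit=False, p=2
  summed=6, hit=True, p=3

Final answer: 6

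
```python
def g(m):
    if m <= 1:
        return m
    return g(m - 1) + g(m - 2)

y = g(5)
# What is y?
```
Call trace (a repeated sub-call is expanded the first time; later identical calls just restate its return value):
g(m=5)
  g(m=4)
    g(m=3)
      g(m=2)
        g(m=1)
        -> return 1
        g(m=0)
        -> return 0
      -> return 1
      g(m=1)
      -> return 1
    -> return 2
    g(m=2) -> return 1  (same call as traced above)
  -> return 3
  g(m=3) -> return 2  (same call as traced above)
-> return 5

Final answer: 5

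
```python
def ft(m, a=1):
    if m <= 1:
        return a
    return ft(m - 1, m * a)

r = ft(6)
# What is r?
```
Call trace:
ft(m=6, a=1)
  ft(m=5, a=6)
    ft(m=4, a=30)
      ft(m=3, a=120)
        ft(m=2, a=360)
          ft(m=1, a=720)
          -> return 720
        -> return 720
      -> return 720
    -> return 720
  -> return 720
-> return 720

Final answer: 720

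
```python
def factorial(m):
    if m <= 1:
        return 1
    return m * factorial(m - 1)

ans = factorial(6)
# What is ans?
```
Call trace:
factorial(m=6)
  factorial(m=5)
    factorial(m=4)
      factorial(m=3)
        factorial(m=2)
          factorial(m=1)
          -> return 1
        -> return 2
      -> return 6
    -> return 24
  -> return 120
-> return 720

Final answer: 720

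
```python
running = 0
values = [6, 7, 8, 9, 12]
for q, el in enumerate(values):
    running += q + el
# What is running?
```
Trace:
  running=0
  running=6, q=0, el=6
  running=14, q=1, el=7
  running=24, q=2, el=8
  running=36, q=3, el=9
  running=52, q=4, el=12

Final answer: 52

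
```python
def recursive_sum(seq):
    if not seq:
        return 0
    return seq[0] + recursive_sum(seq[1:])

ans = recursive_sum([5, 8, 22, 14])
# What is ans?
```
Call trace:
recursive_sum(seq=[5, 8, 22, 14])
  recursive_sum(seq=[8, 22, 14])
    recursive_sum(seq=[22, 14])
      recursive_sum(seq=[14])
        recursive_sum(seq=[])
        -> return 0
      -> return 14
    -> return 36
  -> return 44
-> return 49

Final answer: 49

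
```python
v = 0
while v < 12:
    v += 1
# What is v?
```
Trace:
  v=0
  v=1
  v=2
  v=3
  v=4
  v=5
  v=6
  v=7
  v=8
  v=9
  v=10
  v=11
  v=12

Final answer: 12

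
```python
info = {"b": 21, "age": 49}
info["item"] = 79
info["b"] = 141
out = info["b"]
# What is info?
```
Trace:
  info={'b': 21, 'age': 49}
  info={'b': 21, 'age': 49, 'item': 79}
  info={'b': 141, 'age': 49, 'item': 79}
  info={'b': 141, 'age': 49, 'item': 79}, out=141

Final answer: {'b': 141, 'age': 49, 'item': 79}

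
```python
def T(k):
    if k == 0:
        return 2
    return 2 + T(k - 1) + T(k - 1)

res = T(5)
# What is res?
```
Call trace (a repeated sub-call is expanded the first time; later identical calls just restate its return value):
T(k=5)
  T(k=4)
    T(k=3)
      T(k=2)
        T(k=1)
          T(k=0)
          -> return 2
          T(k=0)
          -> return 2
        -> return 6
        T(k=1) -> return 6  (same call as traced above)
      -> return 14
      T(k=2) -> return 14  (same call as traced above)
    -> return 30
    T(k=3) -> return 30  (same call as traced above)
  -> return 62
  T(k=4) -> return 62  (same call as traced above)
-> return 126

Final answer: 126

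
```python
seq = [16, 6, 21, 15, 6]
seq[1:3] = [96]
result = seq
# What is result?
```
Trace:
  seq=[16, 6, 21, 15, 6]
  seq=[16, 96, 15, 6]
  seq=[16, 96, 15, 6], result=[16, 96, 15, 6]

Final answer: [16, 96, 15, 6]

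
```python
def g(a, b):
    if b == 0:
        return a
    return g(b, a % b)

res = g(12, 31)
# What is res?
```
Call trace:
g(a=12, b=31)
  g(a=31, b=12)
    g(a=12, b=7)
      g(a=7, b=5)
        g(a=5, b=2)
          g(a=2, b=1)
            g(a=1, b=0)
            -> return 1
          -> return 1
        -> return 1
      -> return 1
    -> return 1
  -> return 1
-> return 1

Final answer: 1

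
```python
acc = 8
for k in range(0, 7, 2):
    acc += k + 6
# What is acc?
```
Trace:
  acc=8
  acc=14, k=0
  acc=22, k=2
  acc=32, k=4
  acc=44, k=6

Final answer: 44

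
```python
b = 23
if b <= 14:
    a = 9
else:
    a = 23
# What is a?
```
Trace:
  b=23
  b=23, a=23

Final answer: 23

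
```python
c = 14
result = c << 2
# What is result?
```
Trace:
  c=14
  c=14, result=56

Final answer: 56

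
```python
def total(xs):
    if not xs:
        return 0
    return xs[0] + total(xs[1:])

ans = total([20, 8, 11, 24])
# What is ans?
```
Call trace:
total(xs=[20, 8, 11, 24])
  total(xs=[8, 11, 24])
    total(xs=[11, 24])
      total(xs=[24])
        total(xs=[])
        -> return 0
      -> return 24
    -> return 35
  -> return 43
-> return 63

Final answer: 63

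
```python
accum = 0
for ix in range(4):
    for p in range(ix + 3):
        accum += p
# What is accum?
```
Trace:
  accum=0
  accum=0, ix=0, p=0
  accum=1, ix=0, p=1
  accum=3, ix=0, p=2
  accum=3, ix=1, p=0
  accum=4, ix=1, p=1
  accum=6, ix=1, p=2
  accum=9, ix=1, p=3
  accum=9, ix=2, p=0
  accum=10, ix=2, p=1
  accum=12, ix=2, p=2
  accum=15, ix=2, p=3
  accum=19, ix=2, p=4
  accum=19, ix=3, p=0
  accum=20, ix=3, p=1
  accum=22, ix=3, p=2
  accum=25, ix=3, p=3
  accum=29, ix=3, p=4
  accum=34, ix=3, p=5

Final answer: 34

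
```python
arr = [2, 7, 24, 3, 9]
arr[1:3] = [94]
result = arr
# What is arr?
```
Trace:
  arr=[2, 7, 24, 3, 9]
  arr=[2, 94, 3, 9]
  arr=[2, 94, 3, 9], result=[2, 94, 3, 9]

Final answer: [2, 94, 3, 9]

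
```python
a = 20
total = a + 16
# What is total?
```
Trace:
  a=20
  a=20, total=36

Final answer: 36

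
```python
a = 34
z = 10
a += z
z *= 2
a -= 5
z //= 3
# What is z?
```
Trace:
  a=34
  a=34, z=10
  a=44, z=10
  a=44, z=20
  a=39, z=20
  a=39, z=6

Final answer: 6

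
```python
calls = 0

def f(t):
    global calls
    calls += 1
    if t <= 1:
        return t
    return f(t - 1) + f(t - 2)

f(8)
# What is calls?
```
Call trace (a repeated sub-call is expanded the first time; later identical calls just restate its return value):
f(t=8)
  f(t=7)
    f(t=6)
      f(t=5)
        f(t=4)
          f(t=3)
            f(t=2)
              f(t=1)
              -> return 1
              f(t=0)
              -> return 0
            -> return 1
            f(t=1)
            -> return 1
          -> return 2
          f(t=2) -> return 1  (same call as traced above)
        -> return 3
        f(t=3) -> return 2  (same call as traced above)
      -> return 5
      f(t=4) -> return 3  (same call as traced above)
    -> return 8
    f(t=5) -> return 5  (same call as traced above)
  -> return 13
  f(t=6) -> return 8  (same call as traced above)
-> return 21

calls is incremented once per call, so count the calls in each subtree. Let C(t) = number of calls made by f(t).
C(0) = C(1) = 1 (base case, no recursion); C(t) = 1 + C(t - 1) + C(t - 2) otherwise.
C(2) = 1 + C(1) + C(0) = 1 + 1 + 1 = 3
C(3) = 1 + C(2) + C(1) = 1 + 3 + 1 = 5
C(4) = 1 + C(3) + C(2) = 1 + 5 + 3 = 9
C(5) = 1 + C(4) + C(3) = 1 + 9 + 5 = 15
C(6) = 1 + C(5) + C(4) = 1 + 15 + 9 = 25
C(7) = 1 + C(6) + C(5) = 1 + 25 + 15 = 41
C(8) = 1 + C(7) + C(6) = 1 + 41 + 25 = 67
calls = C(8) = 67

Final answer: 67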